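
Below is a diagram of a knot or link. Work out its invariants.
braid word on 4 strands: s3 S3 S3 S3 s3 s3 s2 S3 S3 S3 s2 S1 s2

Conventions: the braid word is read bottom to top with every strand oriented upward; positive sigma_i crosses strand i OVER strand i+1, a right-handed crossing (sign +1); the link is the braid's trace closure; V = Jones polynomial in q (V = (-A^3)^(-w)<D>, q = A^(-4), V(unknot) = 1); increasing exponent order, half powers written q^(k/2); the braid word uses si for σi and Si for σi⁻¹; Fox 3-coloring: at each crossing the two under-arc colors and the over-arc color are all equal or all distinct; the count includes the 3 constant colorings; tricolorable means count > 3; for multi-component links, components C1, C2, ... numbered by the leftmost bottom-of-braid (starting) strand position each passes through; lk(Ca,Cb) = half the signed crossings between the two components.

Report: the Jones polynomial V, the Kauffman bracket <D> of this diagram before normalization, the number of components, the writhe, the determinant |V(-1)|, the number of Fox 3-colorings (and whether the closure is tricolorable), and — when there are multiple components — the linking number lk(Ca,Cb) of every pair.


V(q) = -q^-3 + q^-2 - q^-1 + 3 - q + q^2 - q^3
bracket: A^-15 - A^-11 + A^-7 - 3A^-3 + A - A^5 + A^9, w = -1
1 component, writhe -1, over 13 crossings
det 9, colorings 27 of 3^13 — tricolorable
observation: palindromic: swapping q for 1/q fixes V


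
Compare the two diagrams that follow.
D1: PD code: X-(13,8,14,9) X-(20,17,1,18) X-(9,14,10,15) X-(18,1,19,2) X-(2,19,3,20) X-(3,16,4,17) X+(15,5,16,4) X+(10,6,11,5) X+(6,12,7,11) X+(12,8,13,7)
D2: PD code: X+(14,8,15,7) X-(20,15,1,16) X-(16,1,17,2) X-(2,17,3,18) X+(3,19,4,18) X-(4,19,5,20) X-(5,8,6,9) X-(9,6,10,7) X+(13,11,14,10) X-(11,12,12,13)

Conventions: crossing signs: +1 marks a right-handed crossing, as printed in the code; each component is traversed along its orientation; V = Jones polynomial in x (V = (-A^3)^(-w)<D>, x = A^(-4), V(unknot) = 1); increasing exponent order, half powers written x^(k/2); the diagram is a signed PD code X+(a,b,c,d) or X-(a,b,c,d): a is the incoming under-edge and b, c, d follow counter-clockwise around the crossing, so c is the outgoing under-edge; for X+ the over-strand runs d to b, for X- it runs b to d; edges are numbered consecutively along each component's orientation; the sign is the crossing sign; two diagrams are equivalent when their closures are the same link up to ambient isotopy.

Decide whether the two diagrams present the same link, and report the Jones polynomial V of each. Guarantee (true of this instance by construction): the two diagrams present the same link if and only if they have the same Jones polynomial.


equivalent: yes
D1 (bracket A^-2 + A^6 - A^10; 10 crossings at w = -2): V = -x^-4 + x^-3 + x^-1
V(D2) = -x^-4 + x^-3 + x^-1  (w -4, c 10, <D> = A^-8 + 1 - A^4)
key observation: one V(x) for all 2 diagrams — one class (guaranteed)


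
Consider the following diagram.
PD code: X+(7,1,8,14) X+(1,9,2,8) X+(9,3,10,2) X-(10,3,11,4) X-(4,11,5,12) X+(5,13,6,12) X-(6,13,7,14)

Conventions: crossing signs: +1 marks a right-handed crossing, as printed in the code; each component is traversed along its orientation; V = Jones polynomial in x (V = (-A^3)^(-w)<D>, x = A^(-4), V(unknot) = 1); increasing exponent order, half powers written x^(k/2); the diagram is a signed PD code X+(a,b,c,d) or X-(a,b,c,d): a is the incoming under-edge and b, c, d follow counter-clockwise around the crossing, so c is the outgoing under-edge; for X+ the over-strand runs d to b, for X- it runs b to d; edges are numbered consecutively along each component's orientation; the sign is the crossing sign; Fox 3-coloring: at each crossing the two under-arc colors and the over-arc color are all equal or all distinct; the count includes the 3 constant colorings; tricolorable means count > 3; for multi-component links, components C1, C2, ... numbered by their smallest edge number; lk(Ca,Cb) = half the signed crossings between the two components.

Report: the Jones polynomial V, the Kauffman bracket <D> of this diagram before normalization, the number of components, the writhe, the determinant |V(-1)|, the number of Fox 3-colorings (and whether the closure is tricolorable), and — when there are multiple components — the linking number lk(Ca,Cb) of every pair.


V = 1
<D> = -A^3 (w = +1)
1 component over 7 crossings, w = +1
3 Fox colorings among 3^7, |V(-1)| = 1: not tricolorable
why: w = +1 shifts under R1 moves; the (-A^3)^(-1) factor cancels that in V


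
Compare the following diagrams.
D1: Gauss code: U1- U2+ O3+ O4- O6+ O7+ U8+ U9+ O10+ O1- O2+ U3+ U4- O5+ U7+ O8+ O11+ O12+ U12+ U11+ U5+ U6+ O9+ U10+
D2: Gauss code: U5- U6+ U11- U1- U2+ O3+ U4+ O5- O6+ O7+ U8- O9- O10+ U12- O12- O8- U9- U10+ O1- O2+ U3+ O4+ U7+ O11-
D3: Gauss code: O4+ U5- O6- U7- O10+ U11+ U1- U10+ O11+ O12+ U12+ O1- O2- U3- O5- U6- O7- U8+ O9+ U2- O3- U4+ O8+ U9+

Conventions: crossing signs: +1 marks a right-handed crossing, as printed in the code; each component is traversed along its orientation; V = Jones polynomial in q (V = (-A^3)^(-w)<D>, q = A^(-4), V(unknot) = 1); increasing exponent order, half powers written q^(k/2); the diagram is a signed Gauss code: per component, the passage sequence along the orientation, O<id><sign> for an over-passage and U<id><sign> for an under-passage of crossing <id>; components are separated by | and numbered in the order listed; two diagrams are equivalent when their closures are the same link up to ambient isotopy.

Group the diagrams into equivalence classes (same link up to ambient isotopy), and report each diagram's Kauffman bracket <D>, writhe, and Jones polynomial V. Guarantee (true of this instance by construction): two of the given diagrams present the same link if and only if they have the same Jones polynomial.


equivalence classes: {D1} | {D2} | {D3}
D1 (bracket -A^-4 + 1 - A^4 + A^8 + A^16; 12 crossings at w = +8): V = q^2 + q^4 - q^5 + q^6 - q^7
D2 (bracket -A^-16 + A^-12 + A^-4; 12 crossings at w = 0): V = q + q^3 - q^4
V(D3) = -q^-6 + 2q^-5 - 4q^-4 + 5q^-3 - 4q^-2 + 5q^-1 - 3 + 2q - q^2  [12 crossings, <D> = -A^-8 + 2A^-4 - 3 + 5A^4 - 4A^8 + 5A^12 - 4A^16 + 2A^20 - A^24, w = 0]
key observation: comparing 3 Jones polynomials yields 3 groups


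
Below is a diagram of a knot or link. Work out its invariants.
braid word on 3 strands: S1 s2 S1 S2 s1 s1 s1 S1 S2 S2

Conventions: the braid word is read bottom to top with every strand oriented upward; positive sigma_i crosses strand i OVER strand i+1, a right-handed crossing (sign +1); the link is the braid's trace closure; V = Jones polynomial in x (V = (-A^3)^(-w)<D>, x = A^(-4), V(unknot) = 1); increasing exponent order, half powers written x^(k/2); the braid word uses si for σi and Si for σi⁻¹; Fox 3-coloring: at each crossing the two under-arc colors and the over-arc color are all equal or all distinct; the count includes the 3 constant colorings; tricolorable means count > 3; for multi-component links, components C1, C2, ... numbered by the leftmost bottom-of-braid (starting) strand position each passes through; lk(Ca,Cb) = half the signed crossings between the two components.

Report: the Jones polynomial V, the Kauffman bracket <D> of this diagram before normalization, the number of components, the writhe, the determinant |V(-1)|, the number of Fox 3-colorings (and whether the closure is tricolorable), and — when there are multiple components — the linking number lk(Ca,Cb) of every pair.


Jones polynomial: V(x) = -x^-5 + x^-4 - x^-3 + 2x^-2 - x^-1 + 2 - x
<D> = -A^-10 + 2A^-6 - A^-2 + 2A^2 - A^6 + A^10 - A^14; writhe -2
components 1, writhe -2 (10 crossings)
3-colorings: 9 of 3^10, det 9 — tricolorable
note: free reduction leaves σ1⁻¹ σ2 σ1⁻¹ σ2⁻¹ σ1 σ1 σ2⁻¹ σ2⁻¹ of the original 10 letters


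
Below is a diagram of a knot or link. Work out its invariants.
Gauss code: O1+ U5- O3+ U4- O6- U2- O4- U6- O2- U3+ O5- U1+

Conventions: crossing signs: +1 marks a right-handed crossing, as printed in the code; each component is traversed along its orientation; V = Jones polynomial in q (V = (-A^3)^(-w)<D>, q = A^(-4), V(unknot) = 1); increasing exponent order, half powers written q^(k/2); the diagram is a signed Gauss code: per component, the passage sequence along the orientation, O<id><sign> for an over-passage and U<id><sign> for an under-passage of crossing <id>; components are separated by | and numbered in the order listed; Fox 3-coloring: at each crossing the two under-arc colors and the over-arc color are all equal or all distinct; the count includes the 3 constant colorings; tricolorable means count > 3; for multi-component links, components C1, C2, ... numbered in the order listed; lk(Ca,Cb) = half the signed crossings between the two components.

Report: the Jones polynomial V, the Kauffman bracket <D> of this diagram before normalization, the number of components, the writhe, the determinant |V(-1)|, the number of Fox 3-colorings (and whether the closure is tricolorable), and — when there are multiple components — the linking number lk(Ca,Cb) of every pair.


Jones polynomial: V(q) = -q^-4 + q^-3 + q^-1
<D> = A^-2 + A^6 - A^10; writhe -2
components 1, writhe -2 (6 crossings)
3-colorings: 9 of 3^6, det 3 — tricolorable
note: det 3 = |V(-1)|; divisible by 3, so tricolorable


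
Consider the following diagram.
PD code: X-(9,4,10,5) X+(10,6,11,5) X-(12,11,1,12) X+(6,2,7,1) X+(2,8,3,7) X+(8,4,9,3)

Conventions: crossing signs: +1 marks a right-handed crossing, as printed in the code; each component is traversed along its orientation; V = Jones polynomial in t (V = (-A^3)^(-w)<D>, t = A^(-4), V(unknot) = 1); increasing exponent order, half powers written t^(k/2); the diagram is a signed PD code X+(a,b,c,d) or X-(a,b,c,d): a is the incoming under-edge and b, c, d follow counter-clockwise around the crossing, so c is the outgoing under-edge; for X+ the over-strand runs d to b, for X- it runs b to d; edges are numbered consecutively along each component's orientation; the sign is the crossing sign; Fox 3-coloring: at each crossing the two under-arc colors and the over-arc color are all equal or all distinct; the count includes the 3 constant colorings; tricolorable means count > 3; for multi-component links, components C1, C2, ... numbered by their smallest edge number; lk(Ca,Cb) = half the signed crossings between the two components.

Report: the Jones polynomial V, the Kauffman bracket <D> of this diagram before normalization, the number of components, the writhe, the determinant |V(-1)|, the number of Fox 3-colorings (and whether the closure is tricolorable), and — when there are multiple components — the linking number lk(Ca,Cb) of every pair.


V(t) = t + t^3 - t^4
bracket: -A^-10 + A^-6 + A^2, w = +2
1 component, writhe +2, over 6 crossings
det 3, colorings 9 of 3^6 — tricolorable
observation: w = +2 shifts under R1 moves; the (-A^3)^(-2) factor cancels that in V


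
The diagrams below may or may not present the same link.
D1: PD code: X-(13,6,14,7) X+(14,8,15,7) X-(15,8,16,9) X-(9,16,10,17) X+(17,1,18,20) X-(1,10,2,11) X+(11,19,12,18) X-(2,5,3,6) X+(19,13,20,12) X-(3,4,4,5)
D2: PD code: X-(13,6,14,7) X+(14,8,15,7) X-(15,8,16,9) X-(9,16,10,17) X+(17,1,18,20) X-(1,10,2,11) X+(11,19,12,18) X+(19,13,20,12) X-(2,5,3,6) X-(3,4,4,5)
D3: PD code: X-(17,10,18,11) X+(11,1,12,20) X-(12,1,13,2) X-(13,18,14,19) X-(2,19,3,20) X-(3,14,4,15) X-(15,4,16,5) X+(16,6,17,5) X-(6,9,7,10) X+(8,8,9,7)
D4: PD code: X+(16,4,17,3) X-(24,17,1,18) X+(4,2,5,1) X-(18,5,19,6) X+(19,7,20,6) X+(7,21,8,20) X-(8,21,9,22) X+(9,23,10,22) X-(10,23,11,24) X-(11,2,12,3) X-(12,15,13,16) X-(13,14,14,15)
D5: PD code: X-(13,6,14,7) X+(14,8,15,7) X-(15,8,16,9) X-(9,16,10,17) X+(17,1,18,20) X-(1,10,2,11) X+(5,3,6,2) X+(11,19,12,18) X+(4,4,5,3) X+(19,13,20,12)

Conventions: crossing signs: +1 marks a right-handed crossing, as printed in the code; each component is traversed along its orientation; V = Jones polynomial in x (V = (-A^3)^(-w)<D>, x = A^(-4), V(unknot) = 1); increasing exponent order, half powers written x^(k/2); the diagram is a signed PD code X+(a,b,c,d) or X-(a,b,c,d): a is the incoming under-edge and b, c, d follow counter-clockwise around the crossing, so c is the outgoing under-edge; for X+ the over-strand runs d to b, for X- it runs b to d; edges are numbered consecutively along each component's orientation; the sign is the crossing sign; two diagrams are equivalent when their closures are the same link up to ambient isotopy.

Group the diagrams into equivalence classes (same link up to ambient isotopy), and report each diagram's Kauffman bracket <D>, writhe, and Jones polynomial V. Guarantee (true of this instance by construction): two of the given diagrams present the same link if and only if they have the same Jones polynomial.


grouping into links: {D1, D2, D5} | {D3} | {D4}
V(D1) = -x^-3 + 2x^-2 - 2x^-1 + 3 - 2x + 2x^2 - x^3  (w -2, c 10, <D> = -A^-18 + 2A^-14 - 2A^-10 + 3A^-6 - 2A^-2 + 2A^2 - A^6)
V(D2) = -x^-3 + 2x^-2 - 2x^-1 + 3 - 2x + 2x^2 - x^3  [10 crossings, <D> = -A^-18 + 2A^-14 - 2A^-10 + 3A^-6 - 2A^-2 + 2A^2 - A^6, w = -2]
D3 (bracket A^-8 + 1 - A^4; 10 crossings at w = -4): V = -x^-4 + x^-3 + x^-1
V(D4) = 1  [12 crossings, <D> = A^-6, w = -2]
V(D5) = -x^-3 + 2x^-2 - 2x^-1 + 3 - 2x + 2x^2 - x^3  (w +2, c 10, <D> = -A^-6 + 2A^-2 - 2A^2 + 3A^6 - 2A^10 + 2A^14 - A^18)
why: V(x) takes 3 values over 5 diagrams, fixing the grouping


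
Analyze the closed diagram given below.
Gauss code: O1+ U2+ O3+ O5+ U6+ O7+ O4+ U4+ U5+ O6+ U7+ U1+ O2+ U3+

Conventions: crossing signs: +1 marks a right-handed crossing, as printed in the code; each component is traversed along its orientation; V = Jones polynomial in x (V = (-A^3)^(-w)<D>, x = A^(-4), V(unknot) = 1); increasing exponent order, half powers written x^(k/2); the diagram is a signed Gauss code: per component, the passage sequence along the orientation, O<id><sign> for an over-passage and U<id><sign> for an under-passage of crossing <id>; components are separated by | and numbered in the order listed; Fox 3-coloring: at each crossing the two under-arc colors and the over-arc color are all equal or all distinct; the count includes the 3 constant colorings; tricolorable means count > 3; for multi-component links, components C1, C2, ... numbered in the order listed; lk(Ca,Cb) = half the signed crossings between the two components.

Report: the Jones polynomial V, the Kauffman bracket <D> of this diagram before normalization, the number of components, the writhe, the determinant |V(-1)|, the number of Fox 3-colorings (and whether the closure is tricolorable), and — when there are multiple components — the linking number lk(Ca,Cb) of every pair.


Jones polynomial: V(x) = x^2 + 2x^4 - 2x^5 + x^6 - 2x^7 + x^8
<D> = -A^-11 + 2A^-7 - A^-3 + 2A - 2A^5 - A^13; writhe +7
components 1, writhe +7 (7 crossings)
3-colorings: 27 of 3^7, det 9 — tricolorable
note: |V(-1)| = 9: so tricolorable, since 3 divides 9


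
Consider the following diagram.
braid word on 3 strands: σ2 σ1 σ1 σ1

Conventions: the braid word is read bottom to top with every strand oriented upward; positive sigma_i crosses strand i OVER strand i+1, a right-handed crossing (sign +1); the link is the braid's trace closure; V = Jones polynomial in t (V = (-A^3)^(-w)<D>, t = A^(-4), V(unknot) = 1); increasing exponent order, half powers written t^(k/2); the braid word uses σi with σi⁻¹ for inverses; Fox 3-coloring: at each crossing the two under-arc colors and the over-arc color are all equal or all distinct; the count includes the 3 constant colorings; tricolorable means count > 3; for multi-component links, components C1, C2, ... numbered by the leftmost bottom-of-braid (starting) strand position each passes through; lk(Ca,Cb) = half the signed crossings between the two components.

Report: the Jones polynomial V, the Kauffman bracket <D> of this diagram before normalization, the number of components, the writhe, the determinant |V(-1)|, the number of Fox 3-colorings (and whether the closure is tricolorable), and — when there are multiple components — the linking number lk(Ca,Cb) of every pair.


Jones polynomial: V(t) = t + t^3 - t^4
<D> = -A^-4 + 1 + A^8; writhe +4
components 1, writhe +4 (4 crossings)
3-colorings: 9 of 3^4, det 3 — tricolorable
note: |V(-1)| = 3: so tricolorable, since 3 divides 3


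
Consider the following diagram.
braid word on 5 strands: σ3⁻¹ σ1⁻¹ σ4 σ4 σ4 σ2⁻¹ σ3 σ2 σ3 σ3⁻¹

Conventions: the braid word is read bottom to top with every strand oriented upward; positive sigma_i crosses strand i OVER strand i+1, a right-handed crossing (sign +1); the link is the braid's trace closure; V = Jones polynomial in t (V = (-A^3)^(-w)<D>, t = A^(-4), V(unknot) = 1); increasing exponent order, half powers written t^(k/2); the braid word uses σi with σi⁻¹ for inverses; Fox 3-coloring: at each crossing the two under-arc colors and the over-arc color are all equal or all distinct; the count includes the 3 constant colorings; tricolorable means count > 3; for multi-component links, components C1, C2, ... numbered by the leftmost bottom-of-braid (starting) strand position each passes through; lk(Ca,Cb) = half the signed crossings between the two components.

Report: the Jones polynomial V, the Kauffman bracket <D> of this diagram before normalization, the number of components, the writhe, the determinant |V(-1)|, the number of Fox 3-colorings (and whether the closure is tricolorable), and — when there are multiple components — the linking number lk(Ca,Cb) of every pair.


V = t + t^3 - t^4
<D> = -A^-10 + A^-6 + A^2 (w = +2)
1 component over 10 crossings, w = +2
9 Fox colorings among 3^10, |V(-1)| = 3: tricolorable
why: the span of V is 3, forcing >= 3 crossings in any diagram


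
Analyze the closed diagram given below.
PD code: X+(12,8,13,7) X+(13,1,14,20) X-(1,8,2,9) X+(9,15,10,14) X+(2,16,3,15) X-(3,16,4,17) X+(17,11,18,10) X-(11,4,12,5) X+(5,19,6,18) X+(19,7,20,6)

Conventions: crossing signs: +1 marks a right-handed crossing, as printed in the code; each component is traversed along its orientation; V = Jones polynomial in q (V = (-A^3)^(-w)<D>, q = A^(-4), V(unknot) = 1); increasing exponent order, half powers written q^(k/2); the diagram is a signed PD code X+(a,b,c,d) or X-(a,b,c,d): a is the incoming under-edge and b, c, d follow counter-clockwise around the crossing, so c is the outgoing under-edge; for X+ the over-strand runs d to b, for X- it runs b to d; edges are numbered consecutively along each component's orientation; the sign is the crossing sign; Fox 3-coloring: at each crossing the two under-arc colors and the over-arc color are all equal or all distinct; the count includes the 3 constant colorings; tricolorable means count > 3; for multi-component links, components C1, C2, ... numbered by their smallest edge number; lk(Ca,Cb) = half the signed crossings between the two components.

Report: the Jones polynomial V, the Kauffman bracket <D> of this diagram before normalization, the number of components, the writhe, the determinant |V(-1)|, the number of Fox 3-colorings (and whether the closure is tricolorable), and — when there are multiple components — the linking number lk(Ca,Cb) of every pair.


V = q + q^3 - q^4
<D> = -A^-4 + 1 + A^8 (w = +4)
1 component over 10 crossings, w = +4
9 Fox colorings among 3^10, |V(-1)| = 3: tricolorable
why: det 3 = |V(-1)|; divisible by 3, so tricolorable


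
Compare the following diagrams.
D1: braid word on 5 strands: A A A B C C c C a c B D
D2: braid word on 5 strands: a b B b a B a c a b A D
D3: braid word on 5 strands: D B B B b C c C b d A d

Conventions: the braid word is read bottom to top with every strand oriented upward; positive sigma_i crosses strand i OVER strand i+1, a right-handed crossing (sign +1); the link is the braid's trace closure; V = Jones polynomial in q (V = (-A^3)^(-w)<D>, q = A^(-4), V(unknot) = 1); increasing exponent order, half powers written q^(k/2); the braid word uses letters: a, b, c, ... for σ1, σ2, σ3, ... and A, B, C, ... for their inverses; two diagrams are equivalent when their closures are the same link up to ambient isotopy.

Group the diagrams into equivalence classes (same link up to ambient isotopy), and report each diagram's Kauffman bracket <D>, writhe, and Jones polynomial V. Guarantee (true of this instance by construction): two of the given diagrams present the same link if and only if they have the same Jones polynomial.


classes: {D1} | {D2} | {D3}
V(D1) = -q^-6 + q^-5 - q^-4 + 2q^-3 - q^-2 + q^-1  [12 crossings, <D> = A^-14 - A^-10 + 2A^-6 - A^-2 + A^2 - A^6, w = -6]
V(D2) = q - q^2 + 2q^3 - q^4 + q^5 - q^6  (w +4, c 12, <D> = -A^-12 + A^-8 - A^-4 + 2 - A^4 + A^8)
D3 (bracket A^-6; 12 crossings at w = -2): V = 1
note: 3 values of V(q) split the 3 diagrams


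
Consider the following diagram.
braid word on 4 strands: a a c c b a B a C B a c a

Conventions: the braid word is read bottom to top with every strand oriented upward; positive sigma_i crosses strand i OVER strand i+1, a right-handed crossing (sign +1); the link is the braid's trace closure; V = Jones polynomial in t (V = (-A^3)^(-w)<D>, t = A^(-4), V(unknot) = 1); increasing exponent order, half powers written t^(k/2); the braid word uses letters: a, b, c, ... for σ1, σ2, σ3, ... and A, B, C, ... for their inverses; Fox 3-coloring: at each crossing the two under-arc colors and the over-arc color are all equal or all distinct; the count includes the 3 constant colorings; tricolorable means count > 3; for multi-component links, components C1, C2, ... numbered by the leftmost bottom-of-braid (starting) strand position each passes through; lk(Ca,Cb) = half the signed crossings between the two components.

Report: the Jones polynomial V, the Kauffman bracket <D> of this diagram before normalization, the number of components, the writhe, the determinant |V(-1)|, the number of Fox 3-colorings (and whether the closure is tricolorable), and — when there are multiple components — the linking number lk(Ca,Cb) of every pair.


Jones polynomial: V(t) = t^3 + t^5 - t^8
<D> = A^-11 - A - A^9; writhe +7
components 1, writhe +7 (13 crossings)
3-colorings: 9 of 3^13, det 3 — tricolorable
note: the span of V is 5, forcing >= 5 crossings in any diagram


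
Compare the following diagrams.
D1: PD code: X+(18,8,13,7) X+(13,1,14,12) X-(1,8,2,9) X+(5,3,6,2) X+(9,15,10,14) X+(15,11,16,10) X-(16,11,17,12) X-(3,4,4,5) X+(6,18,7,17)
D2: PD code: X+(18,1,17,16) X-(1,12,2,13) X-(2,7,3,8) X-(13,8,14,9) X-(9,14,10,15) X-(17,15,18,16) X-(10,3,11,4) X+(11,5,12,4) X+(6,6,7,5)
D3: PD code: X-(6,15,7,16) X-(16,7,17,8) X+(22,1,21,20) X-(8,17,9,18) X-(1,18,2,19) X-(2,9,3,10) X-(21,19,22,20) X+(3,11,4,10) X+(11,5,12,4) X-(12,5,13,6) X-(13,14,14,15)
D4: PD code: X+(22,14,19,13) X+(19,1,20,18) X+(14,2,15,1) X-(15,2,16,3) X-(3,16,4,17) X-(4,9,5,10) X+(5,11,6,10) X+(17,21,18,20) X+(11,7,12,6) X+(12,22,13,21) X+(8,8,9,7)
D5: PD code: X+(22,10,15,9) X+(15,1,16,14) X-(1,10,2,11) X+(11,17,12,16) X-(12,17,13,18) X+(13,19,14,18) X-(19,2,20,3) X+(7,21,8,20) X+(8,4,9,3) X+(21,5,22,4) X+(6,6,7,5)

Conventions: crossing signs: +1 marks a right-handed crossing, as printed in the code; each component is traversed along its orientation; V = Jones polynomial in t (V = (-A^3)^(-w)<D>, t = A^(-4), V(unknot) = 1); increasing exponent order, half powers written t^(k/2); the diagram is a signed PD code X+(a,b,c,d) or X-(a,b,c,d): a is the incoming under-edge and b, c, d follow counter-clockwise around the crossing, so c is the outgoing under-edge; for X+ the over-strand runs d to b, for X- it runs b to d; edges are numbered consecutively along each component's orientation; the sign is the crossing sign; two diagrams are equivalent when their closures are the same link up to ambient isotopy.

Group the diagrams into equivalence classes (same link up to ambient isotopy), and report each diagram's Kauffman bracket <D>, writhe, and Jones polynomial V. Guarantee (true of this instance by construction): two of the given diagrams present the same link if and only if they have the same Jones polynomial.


grouping into links: {D1, D4, D5} | {D2, D3}
V(D1) = -t^(1/2) + t^(3/2) - t^(5/2) - t^(9/2)  (w +3, c 9, <D> = A^-9 + A^-1 - A^3 + A^7)
V(D2) = t^(-9/2) - t^(-5/2) - t^(-3/2) - t^(-1/2)  [9 crossings, <D> = A^-7 + A^-3 + A - A^9, w = -3]
V(D3) = t^(-9/2) - t^(-5/2) - t^(-3/2) - t^(-1/2)  [11 crossings, <D> = A^-13 + A^-9 + A^-5 - A^3, w = -5]
V(D4) = -t^(1/2) + t^(3/2) - t^(5/2) - t^(9/2)  [11 crossings, <D> = A^-3 + A^5 - A^9 + A^13, w = +5]
V(D5) = -t^(1/2) + t^(3/2) - t^(5/2) - t^(9/2)  [11 crossings, <D> = A^-3 + A^5 - A^9 + A^13, w = +5]
key observation: 2 values of V(t) split the 5 diagrams


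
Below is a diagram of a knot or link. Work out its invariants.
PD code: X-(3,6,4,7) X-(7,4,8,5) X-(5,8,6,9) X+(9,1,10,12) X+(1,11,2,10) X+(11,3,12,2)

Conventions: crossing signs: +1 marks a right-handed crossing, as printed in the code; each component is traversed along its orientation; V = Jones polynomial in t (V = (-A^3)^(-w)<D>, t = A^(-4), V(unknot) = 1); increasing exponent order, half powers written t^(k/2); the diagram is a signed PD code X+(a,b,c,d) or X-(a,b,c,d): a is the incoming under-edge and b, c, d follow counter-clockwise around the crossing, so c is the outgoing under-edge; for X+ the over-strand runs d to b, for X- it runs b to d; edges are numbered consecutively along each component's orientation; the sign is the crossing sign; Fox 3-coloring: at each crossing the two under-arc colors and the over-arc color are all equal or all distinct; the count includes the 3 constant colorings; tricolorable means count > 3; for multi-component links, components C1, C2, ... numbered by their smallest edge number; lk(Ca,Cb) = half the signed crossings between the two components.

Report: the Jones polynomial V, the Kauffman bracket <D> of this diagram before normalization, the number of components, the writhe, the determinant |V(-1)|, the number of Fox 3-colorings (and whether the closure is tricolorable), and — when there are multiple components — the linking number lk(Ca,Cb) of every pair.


V = -t^-3 + t^-2 - t^-1 + 3 - t + t^2 - t^3
<D> = -A^-12 + A^-8 - A^-4 + 3 - A^4 + A^8 - A^12 (w = 0)
1 component over 6 crossings, w = 0
27 Fox colorings among 3^6, |V(-1)| = 9: tricolorable
why: the span of V is 6, forcing >= 6 crossings in any diagram


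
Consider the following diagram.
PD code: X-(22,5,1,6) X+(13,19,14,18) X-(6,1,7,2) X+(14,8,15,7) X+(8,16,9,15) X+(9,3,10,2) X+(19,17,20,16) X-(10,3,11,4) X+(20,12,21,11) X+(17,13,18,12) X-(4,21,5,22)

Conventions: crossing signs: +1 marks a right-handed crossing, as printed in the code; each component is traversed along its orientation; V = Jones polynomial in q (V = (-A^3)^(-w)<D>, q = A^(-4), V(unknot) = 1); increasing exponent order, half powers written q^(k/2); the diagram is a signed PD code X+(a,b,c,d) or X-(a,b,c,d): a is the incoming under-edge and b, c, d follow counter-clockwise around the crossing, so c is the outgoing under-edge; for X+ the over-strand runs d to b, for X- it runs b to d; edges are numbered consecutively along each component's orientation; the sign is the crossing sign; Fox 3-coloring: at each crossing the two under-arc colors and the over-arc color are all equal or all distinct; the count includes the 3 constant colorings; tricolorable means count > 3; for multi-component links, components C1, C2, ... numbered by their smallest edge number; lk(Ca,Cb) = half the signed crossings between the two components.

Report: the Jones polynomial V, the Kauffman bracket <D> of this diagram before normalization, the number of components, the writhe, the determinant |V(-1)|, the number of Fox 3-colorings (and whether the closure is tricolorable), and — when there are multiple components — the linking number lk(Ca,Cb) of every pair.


V = -q^-2 + q^-1 - 1 + 3q - 2q^2 + 3q^3 - 2q^4 + q^5 - q^6
<D> = A^-15 - A^-11 + 2A^-7 - 3A^-3 + 2A - 3A^5 + A^9 - A^13 + A^17 (w = +3)
1 component over 11 crossings, w = +3
9 Fox colorings among 3^11, |V(-1)| = 15: tricolorable
why: |V(-1)| = 15: so tricolorable, since 3 divides 15


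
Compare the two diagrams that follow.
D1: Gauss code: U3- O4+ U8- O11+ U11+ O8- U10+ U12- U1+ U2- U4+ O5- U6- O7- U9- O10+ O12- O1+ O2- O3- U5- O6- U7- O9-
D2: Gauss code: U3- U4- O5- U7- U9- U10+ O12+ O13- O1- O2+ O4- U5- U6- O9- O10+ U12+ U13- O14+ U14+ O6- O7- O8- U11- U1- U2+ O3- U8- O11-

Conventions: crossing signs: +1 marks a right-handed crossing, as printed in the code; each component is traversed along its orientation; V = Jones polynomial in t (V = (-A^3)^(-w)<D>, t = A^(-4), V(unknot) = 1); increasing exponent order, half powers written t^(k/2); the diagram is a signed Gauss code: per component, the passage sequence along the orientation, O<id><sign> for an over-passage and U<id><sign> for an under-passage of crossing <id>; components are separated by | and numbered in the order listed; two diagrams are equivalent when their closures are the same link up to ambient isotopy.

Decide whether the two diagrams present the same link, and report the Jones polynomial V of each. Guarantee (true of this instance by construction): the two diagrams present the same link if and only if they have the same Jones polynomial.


equivalent: no
D1 (bracket A^-4 + A^4 - A^8 + A^12 - A^16; 12 crossings at w = -4): V = -t^-7 + t^-6 - t^-5 + t^-4 + t^-2
D2 (bracket A^-10 + 2A^-2 - 2A^2 + A^6 - 2A^10 + A^14; 14 crossings at w = -6): V = t^-8 - 2t^-7 + t^-6 - 2t^-5 + 2t^-4 + t^-2
key observation: 2 values of V(t) split the 2 diagrams


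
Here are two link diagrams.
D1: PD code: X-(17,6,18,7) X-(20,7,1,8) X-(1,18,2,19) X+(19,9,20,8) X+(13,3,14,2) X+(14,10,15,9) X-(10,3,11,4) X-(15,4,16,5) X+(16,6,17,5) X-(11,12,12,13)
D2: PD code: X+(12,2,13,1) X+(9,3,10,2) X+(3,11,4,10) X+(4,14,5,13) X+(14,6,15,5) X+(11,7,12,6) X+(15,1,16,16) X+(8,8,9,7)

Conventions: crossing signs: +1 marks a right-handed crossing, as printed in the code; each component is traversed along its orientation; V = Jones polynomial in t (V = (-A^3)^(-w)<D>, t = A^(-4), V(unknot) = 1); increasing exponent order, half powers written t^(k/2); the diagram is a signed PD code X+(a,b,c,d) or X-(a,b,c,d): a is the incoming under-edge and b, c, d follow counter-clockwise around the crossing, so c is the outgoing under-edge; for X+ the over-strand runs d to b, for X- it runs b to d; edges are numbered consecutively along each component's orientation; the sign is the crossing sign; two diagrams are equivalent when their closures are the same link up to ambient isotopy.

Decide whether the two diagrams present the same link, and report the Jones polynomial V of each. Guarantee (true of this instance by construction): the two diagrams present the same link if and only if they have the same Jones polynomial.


equivalent: no
V(D1) = 1  (w -2, c 10, <D> = A^-6)
D2 (bracket -A^-4 + 1 - A^4 + A^8 + A^16; 8 crossings at w = +8): V = t^2 + t^4 - t^5 + t^6 - t^7
why: 2 values of V(t) split the 2 diagrams


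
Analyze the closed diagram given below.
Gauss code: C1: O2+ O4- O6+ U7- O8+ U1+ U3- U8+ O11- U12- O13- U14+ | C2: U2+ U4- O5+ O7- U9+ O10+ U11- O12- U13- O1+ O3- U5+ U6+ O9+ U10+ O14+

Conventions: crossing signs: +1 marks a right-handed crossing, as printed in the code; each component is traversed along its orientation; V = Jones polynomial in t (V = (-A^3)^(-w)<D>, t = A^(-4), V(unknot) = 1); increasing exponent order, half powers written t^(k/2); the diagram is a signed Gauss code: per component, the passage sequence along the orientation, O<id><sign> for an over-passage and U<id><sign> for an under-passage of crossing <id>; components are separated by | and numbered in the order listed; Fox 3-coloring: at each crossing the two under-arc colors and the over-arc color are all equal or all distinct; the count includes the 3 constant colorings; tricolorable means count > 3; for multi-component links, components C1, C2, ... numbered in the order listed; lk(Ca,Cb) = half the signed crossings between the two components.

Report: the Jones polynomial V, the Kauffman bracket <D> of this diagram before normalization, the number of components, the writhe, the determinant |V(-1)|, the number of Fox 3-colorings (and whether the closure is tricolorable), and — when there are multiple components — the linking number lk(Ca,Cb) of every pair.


V(t) = -t^(-3/2) - 2t^(1/2) + t^(3/2) - t^(5/2) + t^(7/2)
bracket: A^-8 - A^-4 + 1 - 2A^4 - A^12, w = +2
2 components, writhe +2, over 14 crossings
lk(C1,C2) = -1
det 6, colorings 9 of 3^14 — tricolorable
observation: det 6 = |V(-1)|; divisible by 3, so tricolorable


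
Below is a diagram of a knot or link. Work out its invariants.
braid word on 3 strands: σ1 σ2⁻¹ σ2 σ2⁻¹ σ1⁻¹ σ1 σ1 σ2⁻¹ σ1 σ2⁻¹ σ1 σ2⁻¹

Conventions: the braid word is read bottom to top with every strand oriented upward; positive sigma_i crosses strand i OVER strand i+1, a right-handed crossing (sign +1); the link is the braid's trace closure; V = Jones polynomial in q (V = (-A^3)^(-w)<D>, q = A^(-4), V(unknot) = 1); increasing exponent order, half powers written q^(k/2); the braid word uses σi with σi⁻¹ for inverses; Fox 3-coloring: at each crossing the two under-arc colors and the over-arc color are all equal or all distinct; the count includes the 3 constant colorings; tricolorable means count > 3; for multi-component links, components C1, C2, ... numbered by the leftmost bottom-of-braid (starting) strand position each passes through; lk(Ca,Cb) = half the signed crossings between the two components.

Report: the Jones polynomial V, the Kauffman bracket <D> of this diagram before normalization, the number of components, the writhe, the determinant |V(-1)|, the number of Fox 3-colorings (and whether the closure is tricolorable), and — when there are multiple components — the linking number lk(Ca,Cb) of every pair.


V = q^-4 - 4q^-3 + 6q^-2 - 7q^-1 + 9 - 7q + 6q^2 - 4q^3 + q^4
<D> = A^-16 - 4A^-12 + 6A^-8 - 7A^-4 + 9 - 7A^4 + 6A^8 - 4A^12 + A^16 (w = 0)
1 component over 12 crossings, w = 0
27 Fox colorings among 3^12, |V(-1)| = 45: tricolorable
why: det 45 = |V(-1)|; divisible by 3, so tricolorable


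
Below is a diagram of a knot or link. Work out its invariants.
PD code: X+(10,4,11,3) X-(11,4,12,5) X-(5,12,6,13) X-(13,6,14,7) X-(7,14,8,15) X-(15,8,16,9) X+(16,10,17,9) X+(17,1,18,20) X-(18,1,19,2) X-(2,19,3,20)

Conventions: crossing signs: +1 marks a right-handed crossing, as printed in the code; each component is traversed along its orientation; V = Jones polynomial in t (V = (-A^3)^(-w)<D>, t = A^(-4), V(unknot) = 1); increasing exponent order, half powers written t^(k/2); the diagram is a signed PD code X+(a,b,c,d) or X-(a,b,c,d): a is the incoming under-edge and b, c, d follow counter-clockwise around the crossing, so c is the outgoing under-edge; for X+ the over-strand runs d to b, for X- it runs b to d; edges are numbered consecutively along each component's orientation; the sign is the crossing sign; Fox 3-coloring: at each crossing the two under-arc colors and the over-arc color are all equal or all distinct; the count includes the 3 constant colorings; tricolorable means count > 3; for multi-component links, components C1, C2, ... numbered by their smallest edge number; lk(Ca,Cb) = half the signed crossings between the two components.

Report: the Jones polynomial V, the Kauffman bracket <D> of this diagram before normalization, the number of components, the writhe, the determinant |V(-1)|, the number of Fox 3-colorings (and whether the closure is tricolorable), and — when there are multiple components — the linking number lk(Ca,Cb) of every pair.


V(t) = -t^-4 + t^-3 + t^-1
bracket: A^-8 + 1 - A^4, w = -4
1 component, writhe -4, over 10 crossings
det 3, colorings 9 of 3^10 — tricolorable
observation: V spans 3 powers of t: at least 3 crossings in any diagram


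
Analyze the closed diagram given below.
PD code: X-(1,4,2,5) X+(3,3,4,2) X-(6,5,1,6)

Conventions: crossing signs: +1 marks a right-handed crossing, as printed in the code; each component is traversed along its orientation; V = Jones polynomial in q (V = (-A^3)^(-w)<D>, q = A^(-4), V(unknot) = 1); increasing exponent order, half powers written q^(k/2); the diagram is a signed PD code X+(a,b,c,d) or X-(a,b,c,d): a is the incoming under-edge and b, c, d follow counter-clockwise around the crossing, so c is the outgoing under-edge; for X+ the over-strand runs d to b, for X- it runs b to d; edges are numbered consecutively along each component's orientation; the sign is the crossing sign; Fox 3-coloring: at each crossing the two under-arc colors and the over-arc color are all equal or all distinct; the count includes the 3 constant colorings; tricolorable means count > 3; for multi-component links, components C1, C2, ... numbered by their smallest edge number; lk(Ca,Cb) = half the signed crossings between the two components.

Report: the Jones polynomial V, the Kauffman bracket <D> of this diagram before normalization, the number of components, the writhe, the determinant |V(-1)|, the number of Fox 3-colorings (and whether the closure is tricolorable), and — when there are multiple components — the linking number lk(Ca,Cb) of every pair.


V = 1
<D> = -A^-3 (w = -1)
1 component over 3 crossings, w = -1
3 Fox colorings among 3^3, |V(-1)| = 1: not tricolorable
why: det 1 = |V(-1)|; not divisible by 3, so not tricolorable


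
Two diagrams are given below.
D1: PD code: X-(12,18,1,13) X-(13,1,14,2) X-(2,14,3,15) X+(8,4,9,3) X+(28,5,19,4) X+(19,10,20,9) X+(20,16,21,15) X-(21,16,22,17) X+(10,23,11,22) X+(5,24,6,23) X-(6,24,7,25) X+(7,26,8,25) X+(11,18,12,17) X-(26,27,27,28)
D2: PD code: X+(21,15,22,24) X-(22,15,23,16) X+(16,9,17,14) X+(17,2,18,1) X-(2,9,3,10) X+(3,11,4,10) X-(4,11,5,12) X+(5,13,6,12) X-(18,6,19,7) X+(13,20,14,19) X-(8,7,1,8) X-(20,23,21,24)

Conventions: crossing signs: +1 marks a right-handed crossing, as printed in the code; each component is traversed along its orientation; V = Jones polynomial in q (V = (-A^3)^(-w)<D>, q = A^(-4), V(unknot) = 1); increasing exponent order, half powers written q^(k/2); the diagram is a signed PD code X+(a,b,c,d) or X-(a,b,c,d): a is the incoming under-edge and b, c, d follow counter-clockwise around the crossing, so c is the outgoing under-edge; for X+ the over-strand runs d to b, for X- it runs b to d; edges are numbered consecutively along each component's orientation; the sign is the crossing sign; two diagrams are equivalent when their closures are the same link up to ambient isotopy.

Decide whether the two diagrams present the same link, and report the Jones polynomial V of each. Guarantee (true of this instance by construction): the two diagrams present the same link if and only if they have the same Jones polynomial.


same link: no
V(D1) = q^-1 + 2q - q^2 + 2q^3 - q^4 + q^5  [14 crossings, <D> = A^-14 - A^-10 + 2A^-6 - A^-2 + 2A^2 + A^10, w = +2]
V(D2) = 1 + q + q^2 + q^3  (w 0, c 12, <D> = A^-12 + A^-8 + A^-4 + 1)
note: 2 classes among 2 diagrams; unequal V(q) rules out equality


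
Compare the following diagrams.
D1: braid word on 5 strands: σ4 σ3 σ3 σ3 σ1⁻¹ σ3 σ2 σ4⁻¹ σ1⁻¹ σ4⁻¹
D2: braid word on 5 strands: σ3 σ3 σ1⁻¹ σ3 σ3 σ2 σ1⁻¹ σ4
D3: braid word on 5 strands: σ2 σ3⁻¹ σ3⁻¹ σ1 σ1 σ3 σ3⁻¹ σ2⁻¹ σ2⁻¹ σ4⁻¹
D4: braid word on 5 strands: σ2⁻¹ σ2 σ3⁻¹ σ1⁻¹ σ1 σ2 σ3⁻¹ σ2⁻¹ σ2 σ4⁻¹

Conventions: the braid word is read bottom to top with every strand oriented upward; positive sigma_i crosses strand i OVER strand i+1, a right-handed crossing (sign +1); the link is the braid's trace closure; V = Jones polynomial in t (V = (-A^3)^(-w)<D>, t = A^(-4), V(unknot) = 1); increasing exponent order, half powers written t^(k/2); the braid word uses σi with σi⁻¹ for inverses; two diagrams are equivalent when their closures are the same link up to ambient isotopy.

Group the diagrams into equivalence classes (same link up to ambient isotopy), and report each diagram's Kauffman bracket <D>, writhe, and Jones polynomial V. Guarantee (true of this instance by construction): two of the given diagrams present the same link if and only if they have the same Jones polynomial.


grouping into links: {D1, D2} | {D3} | {D4}
V(D1) = t^-1 + 2t - t^2 + 2t^3 - t^4 + t^5  (w +2, c 10, <D> = A^-14 - A^-10 + 2A^-6 - A^-2 + 2A^2 + A^10)
V(D2) = t^-1 + 2t - t^2 + 2t^3 - t^4 + t^5  [8 crossings, <D> = A^-8 - A^-4 + 2 - A^4 + 2A^8 + A^16, w = +4]
D3 (bracket A^-14 + 2A^-6 + A^2; 10 crossings at w = -2): V = t^-2 + 2 + t^2
D4 (bracket A^-6 + A^-2 + A^2 + A^6; 10 crossings at w = -2): V = t^-3 + t^-2 + t^-1 + 1
key observation: V(t) takes 3 values over 4 diagrams, fixing the grouping
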